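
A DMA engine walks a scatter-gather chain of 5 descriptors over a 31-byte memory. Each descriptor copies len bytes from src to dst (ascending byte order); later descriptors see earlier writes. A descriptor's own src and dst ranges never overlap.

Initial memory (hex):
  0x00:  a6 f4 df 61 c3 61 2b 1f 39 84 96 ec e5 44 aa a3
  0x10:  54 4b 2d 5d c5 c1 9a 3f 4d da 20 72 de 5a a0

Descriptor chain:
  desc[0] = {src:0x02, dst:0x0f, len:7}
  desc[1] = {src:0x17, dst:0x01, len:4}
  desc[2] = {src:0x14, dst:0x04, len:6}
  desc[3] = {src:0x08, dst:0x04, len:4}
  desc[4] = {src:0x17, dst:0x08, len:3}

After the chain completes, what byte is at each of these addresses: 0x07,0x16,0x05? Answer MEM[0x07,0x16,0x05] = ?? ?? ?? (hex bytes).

#0 dst[0x0f+7] := {0xdf,0x61,0xc3,0x61,0x2b,0x1f,0x39}
#1 dst[0x01+4] := {0x3f,0x4d,0xda,0x20}
#2 dst[0x04+6] := {0x1f,0x39,0x9a,0x3f,0x4d,0xda}
#3 dst[0x04+4] := {0x4d,0xda,0x96,0xec}
#4 dst[0x08+3] := {0x3f,0x4d,0xda}
query mem[0x07]=0xec, mem[0x16]=0x9a, mem[0x05]=0xda

MEM[0x07,0x16,0x05] = ec 9a da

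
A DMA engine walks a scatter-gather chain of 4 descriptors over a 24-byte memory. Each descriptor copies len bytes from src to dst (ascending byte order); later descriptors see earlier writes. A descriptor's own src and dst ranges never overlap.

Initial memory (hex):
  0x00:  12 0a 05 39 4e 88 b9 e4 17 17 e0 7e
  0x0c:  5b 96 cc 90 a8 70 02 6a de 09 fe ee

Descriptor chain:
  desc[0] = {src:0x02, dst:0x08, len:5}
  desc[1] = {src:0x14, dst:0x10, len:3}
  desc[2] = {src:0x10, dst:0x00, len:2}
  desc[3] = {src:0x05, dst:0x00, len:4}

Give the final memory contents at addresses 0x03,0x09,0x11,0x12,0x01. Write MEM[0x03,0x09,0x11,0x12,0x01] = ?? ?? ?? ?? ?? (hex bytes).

#0 dst[0x08+5] := {0x05,0x39,0x4e,0x88,0xb9}
#1 dst[0x10+3] := {0xde,0x09,0xfe}
#2 dst[0x00+2] := {0xde,0x09}
#3 dst[0x00+4] := {0x88,0xb9,0xe4,0x05}
query mem[0x03]=0x05, mem[0x09]=0x39, mem[0x11]=0x09, mem[0x12]=0xfe, mem[0x01]=0xb9

MEM[0x03,0x09,0x11,0x12,0x01] = 05 39 09 fe b9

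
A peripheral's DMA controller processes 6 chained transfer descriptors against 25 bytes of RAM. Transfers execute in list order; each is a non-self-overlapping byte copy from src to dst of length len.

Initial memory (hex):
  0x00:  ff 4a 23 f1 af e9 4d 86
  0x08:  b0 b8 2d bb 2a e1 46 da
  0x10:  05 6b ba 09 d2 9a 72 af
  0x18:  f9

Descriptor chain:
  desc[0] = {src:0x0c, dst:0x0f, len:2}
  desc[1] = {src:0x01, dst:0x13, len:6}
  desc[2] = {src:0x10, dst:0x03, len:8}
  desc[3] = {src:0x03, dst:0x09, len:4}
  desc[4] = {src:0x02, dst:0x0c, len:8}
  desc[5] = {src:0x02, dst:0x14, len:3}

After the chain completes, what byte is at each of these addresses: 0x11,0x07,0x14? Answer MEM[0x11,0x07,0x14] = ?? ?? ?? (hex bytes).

[0] 0x0c->0x0f len=2 : 2a e1
[1] 0x01->0x13 len=6 : 4a 23 f1 af e9 4d
[2] 0x10->0x03 len=8 : e1 6b ba 4a 23 f1 af e9
[3] 0x03->0x09 len=4 : e1 6b ba 4a
[4] 0x02->0x0c len=8 : 23 e1 6b ba 4a 23 f1 e1
[5] 0x02->0x14 len=3 : 23 e1 6b
query mem[0x11]=0x23, mem[0x07]=0x23, mem[0x14]=0x23

MEM[0x11,0x07,0x14] = 23 23 23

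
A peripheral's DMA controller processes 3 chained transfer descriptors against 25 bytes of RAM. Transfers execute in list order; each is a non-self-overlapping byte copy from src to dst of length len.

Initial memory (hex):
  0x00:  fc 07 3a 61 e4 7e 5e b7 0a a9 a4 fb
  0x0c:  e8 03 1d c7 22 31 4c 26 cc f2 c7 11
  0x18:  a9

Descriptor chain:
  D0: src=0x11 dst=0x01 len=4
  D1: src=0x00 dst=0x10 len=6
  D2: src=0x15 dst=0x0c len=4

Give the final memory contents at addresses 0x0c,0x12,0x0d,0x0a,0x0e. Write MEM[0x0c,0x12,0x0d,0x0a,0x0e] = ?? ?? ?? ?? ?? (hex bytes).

#0 dst[0x01+4] := {0x31,0x4c,0x26,0xcc}
#1 dst[0x10+6] := {0xfc,0x31,0x4c,0x26,0xcc,0x7e}
#2 dst[0x0c+4] := {0x7e,0xc7,0x11,0xa9}
query mem[0x0c]=0x7e, mem[0x12]=0x4c, mem[0x0d]=0xc7, mem[0x0a]=0xa4, mem[0x0e]=0x11

MEM[0x0c,0x12,0x0d,0x0a,0x0e] = 7e 4c c7 a4 11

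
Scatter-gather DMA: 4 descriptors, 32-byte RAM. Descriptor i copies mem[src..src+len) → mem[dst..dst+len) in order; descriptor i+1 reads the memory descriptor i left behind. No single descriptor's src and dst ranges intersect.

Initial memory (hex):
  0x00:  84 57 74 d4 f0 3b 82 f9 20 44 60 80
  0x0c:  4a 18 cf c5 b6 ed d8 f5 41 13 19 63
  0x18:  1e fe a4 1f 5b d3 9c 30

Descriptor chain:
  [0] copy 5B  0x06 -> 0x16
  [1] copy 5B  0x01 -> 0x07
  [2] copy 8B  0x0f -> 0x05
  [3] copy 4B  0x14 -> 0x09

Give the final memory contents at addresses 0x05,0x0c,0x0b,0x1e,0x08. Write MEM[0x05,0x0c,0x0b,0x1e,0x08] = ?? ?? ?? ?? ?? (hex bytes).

D0: mem[0x16..0x1a] <- [82 f9 20 44 60]
D1: mem[0x07..0x0b] <- [57 74 d4 f0 3b]
D2: mem[0x05..0x0c] <- [c5 b6 ed d8 f5 41 13 82]
D3: mem[0x09..0x0c] <- [41 13 82 f9]
query mem[0x05]=0xc5, mem[0x0c]=0xf9, mem[0x0b]=0x82, mem[0x1e]=0x9c, mem[0x08]=0xd8

MEM[0x05,0x0c,0x0b,0x1e,0x08] = c5 f9 82 9c d8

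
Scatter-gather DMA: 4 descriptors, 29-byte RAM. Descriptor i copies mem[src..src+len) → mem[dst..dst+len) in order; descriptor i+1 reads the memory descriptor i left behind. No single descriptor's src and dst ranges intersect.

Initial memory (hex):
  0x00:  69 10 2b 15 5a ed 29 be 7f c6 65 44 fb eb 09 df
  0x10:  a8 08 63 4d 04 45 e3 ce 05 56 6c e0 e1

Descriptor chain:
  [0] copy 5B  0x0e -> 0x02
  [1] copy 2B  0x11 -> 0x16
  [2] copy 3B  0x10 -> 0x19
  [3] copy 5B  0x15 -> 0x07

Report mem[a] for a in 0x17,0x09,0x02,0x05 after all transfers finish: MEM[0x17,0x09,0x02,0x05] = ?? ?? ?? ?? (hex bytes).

MEM[0x17,0x09,0x02,0x05] = 63 63 09 08

D0: mem[0x02..0x06] <- [09 df a8 08 63]
D1: mem[0x16..0x17] <- [08 63]
D2: mem[0x19..0x1b] <- [a8 08 63]
D3: mem[0x07..0x0b] <- [45 08 63 05 a8]
query mem[0x17]=0x63, mem[0x09]=0x63, mem[0x02]=0x09, mem[0x05]=0x08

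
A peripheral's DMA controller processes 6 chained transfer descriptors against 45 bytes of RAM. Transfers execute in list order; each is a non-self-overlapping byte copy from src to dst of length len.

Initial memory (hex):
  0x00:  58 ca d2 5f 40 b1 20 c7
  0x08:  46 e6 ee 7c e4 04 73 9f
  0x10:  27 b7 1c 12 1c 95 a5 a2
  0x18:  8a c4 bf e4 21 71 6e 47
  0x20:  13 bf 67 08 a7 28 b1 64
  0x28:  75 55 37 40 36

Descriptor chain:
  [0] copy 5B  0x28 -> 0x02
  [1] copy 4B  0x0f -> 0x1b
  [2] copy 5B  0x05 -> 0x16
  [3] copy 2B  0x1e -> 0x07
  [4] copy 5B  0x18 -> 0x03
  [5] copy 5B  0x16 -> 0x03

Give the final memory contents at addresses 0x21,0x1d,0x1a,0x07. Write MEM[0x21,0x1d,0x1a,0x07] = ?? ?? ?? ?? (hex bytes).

MEM[0x21,0x1d,0x1a,0x07] = bf b7 e6 e6

  after D0: wrote 5B at 0x02 = 7555374036
  after D1: wrote 4B at 0x1b = 9f27b71c
  after D2: wrote 5B at 0x16 = 4036c746e6
  after D3: wrote 2B at 0x07 = 1c47
  after D4: wrote 5B at 0x03 = c746e69f27
  after D5: wrote 5B at 0x03 = 4036c746e6
query mem[0x21]=0xbf, mem[0x1d]=0xb7, mem[0x1a]=0xe6, mem[0x07]=0xe6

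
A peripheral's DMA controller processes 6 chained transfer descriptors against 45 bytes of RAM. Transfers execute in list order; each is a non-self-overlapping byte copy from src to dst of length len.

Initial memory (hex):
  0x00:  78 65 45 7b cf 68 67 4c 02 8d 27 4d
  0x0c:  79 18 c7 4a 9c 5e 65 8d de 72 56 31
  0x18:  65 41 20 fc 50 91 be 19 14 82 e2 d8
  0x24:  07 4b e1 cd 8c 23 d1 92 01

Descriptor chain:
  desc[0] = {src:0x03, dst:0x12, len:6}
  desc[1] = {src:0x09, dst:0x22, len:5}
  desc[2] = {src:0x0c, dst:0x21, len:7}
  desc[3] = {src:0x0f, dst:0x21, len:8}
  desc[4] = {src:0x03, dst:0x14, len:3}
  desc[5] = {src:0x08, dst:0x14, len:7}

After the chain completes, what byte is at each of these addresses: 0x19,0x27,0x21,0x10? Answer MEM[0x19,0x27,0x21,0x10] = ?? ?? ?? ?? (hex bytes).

MEM[0x19,0x27,0x21,0x10] = 18 67 4a 9c

#0 dst[0x12+6] := {0x7b,0xcf,0x68,0x67,0x4c,0x02}
#1 dst[0x22+5] := {0x8d,0x27,0x4d,0x79,0x18}
#2 dst[0x21+7] := {0x79,0x18,0xc7,0x4a,0x9c,0x5e,0x7b}
#3 dst[0x21+8] := {0x4a,0x9c,0x5e,0x7b,0xcf,0x68,0x67,0x4c}
#4 dst[0x14+3] := {0x7b,0xcf,0x68}
#5 dst[0x14+7] := {0x02,0x8d,0x27,0x4d,0x79,0x18,0xc7}
query mem[0x19]=0x18, mem[0x27]=0x67, mem[0x21]=0x4a, mem[0x10]=0x9c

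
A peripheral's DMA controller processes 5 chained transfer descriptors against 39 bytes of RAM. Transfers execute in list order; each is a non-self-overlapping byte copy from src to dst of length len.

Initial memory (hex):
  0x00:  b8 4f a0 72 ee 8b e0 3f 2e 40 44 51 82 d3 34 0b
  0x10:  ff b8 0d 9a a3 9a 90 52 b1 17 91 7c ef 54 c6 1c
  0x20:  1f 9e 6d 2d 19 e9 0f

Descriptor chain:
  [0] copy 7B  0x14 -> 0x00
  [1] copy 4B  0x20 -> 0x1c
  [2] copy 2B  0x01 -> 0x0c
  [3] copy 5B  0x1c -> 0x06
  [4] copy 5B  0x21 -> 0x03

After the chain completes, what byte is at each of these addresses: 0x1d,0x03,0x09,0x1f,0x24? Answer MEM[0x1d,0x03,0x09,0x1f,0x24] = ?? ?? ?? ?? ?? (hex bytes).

D0: mem[0x00..0x06] <- [a3 9a 90 52 b1 17 91]
D1: mem[0x1c..0x1f] <- [1f 9e 6d 2d]
D2: mem[0x0c..0x0d] <- [9a 90]
D3: mem[0x06..0x0a] <- [1f 9e 6d 2d 1f]
D4: mem[0x03..0x07] <- [9e 6d 2d 19 e9]
query mem[0x1d]=0x9e, mem[0x03]=0x9e, mem[0x09]=0x2d, mem[0x1f]=0x2d, mem[0x24]=0x19

MEM[0x1d,0x03,0x09,0x1f,0x24] = 9e 9e 2d 2d 19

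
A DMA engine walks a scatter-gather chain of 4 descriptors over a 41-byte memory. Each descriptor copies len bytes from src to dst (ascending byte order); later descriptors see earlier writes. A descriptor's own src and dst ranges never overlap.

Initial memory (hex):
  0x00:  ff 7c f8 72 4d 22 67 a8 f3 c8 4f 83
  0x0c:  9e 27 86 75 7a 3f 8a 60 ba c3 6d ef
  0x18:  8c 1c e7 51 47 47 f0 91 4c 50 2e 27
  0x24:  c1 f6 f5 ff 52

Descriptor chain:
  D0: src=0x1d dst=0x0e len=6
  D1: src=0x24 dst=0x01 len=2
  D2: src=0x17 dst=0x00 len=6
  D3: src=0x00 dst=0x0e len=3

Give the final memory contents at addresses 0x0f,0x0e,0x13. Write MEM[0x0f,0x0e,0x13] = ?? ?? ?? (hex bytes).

MEM[0x0f,0x0e,0x13] = 8c ef 2e

D0: mem[0x0e..0x13] <- [47 f0 91 4c 50 2e]
D1: mem[0x01..0x02] <- [c1 f6]
D2: mem[0x00..0x05] <- [ef 8c 1c e7 51 47]
D3: mem[0x0e..0x10] <- [ef 8c 1c]
query mem[0x0f]=0x8c, mem[0x0e]=0xef, mem[0x13]=0x2e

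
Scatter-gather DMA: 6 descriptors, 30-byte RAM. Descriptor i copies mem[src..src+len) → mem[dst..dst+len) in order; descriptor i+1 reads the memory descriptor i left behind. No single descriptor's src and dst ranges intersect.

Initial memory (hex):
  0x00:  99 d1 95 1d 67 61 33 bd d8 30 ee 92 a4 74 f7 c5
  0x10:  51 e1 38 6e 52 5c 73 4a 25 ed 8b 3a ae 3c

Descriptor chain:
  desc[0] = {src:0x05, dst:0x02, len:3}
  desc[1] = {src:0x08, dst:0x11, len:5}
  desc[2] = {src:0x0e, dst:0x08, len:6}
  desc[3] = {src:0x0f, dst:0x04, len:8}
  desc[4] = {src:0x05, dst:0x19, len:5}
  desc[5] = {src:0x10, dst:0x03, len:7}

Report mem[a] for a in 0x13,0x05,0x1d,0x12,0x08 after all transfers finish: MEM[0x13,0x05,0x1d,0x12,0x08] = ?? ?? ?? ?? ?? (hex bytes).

  after D0: wrote 3B at 0x02 = 6133bd
  after D1: wrote 5B at 0x11 = d830ee92a4
  after D2: wrote 6B at 0x08 = f7c551d830ee
  after D3: wrote 8B at 0x04 = c551d830ee92a473
  after D4: wrote 5B at 0x19 = 51d830ee92
  after D5: wrote 7B at 0x03 = 51d830ee92a473
query mem[0x13]=0xee, mem[0x05]=0x30, mem[0x1d]=0x92, mem[0x12]=0x30, mem[0x08]=0xa4

MEM[0x13,0x05,0x1d,0x12,0x08] = ee 30 92 30 a4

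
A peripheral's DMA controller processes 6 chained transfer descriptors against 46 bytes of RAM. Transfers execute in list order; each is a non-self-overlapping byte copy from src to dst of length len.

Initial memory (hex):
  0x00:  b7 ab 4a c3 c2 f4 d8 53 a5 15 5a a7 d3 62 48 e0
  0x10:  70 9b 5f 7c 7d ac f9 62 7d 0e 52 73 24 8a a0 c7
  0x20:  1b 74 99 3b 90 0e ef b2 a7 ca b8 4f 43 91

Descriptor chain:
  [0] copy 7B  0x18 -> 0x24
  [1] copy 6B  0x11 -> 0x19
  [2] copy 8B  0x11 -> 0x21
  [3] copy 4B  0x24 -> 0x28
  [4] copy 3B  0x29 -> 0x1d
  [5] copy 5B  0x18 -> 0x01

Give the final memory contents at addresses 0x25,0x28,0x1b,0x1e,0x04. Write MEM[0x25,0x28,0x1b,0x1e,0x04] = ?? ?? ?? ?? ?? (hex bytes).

#0 dst[0x24+7] := {0x7d,0x0e,0x52,0x73,0x24,0x8a,0xa0}
#1 dst[0x19+6] := {0x9b,0x5f,0x7c,0x7d,0xac,0xf9}
#2 dst[0x21+8] := {0x9b,0x5f,0x7c,0x7d,0xac,0xf9,0x62,0x7d}
#3 dst[0x28+4] := {0x7d,0xac,0xf9,0x62}
#4 dst[0x1d+3] := {0xac,0xf9,0x62}
#5 dst[0x01+5] := {0x7d,0x9b,0x5f,0x7c,0x7d}
query mem[0x25]=0xac, mem[0x28]=0x7d, mem[0x1b]=0x7c, mem[0x1e]=0xf9, mem[0x04]=0x7c

MEM[0x25,0x28,0x1b,0x1e,0x04] = ac 7d 7c f9 7c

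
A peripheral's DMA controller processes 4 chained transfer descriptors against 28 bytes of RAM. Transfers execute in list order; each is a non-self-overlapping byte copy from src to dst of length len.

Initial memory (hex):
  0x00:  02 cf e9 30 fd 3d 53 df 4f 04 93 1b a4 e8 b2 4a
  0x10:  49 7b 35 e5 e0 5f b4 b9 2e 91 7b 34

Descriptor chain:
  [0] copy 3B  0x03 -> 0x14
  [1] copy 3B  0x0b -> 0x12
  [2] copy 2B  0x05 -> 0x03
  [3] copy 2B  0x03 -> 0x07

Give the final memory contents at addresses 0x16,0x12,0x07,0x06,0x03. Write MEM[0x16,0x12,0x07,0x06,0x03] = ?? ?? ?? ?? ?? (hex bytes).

#0 dst[0x14+3] := {0x30,0xfd,0x3d}
#1 dst[0x12+3] := {0x1b,0xa4,0xe8}
#2 dst[0x03+2] := {0x3d,0x53}
#3 dst[0x07+2] := {0x3d,0x53}
query mem[0x16]=0x3d, mem[0x12]=0x1b, mem[0x07]=0x3d, mem[0x06]=0x53, mem[0x03]=0x3d

MEM[0x16,0x12,0x07,0x06,0x03] = 3d 1b 3d 53 3d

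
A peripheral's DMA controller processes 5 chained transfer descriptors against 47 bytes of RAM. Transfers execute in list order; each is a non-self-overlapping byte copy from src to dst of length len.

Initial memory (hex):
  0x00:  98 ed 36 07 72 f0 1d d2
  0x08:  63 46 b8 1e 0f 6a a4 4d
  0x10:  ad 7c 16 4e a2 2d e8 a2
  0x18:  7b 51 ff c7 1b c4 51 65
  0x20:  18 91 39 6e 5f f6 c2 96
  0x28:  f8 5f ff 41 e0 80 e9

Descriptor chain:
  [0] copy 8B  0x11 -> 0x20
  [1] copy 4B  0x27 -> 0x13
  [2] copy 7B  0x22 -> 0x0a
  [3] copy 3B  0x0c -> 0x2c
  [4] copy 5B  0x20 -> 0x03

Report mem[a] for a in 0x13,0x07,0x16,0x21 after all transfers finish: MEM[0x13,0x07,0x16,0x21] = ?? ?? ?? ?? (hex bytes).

MEM[0x13,0x07,0x16,0x21] = 7b 2d ff 16

#0 dst[0x20+8] := {0x7c,0x16,0x4e,0xa2,0x2d,0xe8,0xa2,0x7b}
#1 dst[0x13+4] := {0x7b,0xf8,0x5f,0xff}
#2 dst[0x0a+7] := {0x4e,0xa2,0x2d,0xe8,0xa2,0x7b,0xf8}
#3 dst[0x2c+3] := {0x2d,0xe8,0xa2}
#4 dst[0x03+5] := {0x7c,0x16,0x4e,0xa2,0x2d}
query mem[0x13]=0x7b, mem[0x07]=0x2d, mem[0x16]=0xff, mem[0x21]=0x16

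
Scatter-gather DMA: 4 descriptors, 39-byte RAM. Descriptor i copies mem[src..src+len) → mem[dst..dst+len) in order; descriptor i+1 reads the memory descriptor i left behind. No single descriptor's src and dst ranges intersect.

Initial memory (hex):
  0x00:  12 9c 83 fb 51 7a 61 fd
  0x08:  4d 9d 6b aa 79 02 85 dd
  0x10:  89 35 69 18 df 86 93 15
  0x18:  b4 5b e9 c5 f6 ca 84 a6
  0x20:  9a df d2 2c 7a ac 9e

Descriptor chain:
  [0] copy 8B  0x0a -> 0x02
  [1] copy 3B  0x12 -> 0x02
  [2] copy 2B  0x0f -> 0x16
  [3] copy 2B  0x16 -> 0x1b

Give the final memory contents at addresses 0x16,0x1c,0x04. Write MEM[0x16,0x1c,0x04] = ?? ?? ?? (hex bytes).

MEM[0x16,0x1c,0x04] = dd 89 df

  after D0: wrote 8B at 0x02 = 6baa790285dd8935
  after D1: wrote 3B at 0x02 = 6918df
  after D2: wrote 2B at 0x16 = dd89
  after D3: wrote 2B at 0x1b = dd89
query mem[0x16]=0xdd, mem[0x1c]=0x89, mem[0x04]=0xdf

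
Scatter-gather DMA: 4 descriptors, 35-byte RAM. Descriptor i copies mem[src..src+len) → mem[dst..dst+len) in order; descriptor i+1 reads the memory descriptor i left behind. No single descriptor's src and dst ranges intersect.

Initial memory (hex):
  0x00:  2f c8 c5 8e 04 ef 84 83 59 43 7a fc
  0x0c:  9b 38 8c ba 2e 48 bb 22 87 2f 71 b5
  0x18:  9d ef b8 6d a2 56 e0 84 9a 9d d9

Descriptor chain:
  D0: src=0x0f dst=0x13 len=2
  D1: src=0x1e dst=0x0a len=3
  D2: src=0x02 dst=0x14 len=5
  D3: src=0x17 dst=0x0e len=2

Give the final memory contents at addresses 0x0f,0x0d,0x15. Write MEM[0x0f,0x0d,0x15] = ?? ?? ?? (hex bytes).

MEM[0x0f,0x0d,0x15] = 84 38 8e

D0: mem[0x13..0x14] <- [ba 2e]
D1: mem[0x0a..0x0c] <- [e0 84 9a]
D2: mem[0x14..0x18] <- [c5 8e 04 ef 84]
D3: mem[0x0e..0x0f] <- [ef 84]
query mem[0x0f]=0x84, mem[0x0d]=0x38, mem[0x15]=0x8e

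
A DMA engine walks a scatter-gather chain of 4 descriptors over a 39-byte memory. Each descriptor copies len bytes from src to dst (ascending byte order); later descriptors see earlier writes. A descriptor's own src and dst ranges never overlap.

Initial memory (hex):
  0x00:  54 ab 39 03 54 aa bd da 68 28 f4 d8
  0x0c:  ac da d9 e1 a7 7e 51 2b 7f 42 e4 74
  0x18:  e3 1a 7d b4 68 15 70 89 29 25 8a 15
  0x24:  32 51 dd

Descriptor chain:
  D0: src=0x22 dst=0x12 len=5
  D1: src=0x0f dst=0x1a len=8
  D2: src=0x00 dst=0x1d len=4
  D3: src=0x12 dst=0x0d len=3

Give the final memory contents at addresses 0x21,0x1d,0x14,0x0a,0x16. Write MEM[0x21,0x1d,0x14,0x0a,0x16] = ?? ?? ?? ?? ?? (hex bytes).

[0] 0x22->0x12 len=5 : 8a 15 32 51 dd
[1] 0x0f->0x1a len=8 : e1 a7 7e 8a 15 32 51 dd
[2] 0x00->0x1d len=4 : 54 ab 39 03
[3] 0x12->0x0d len=3 : 8a 15 32
query mem[0x21]=0xdd, mem[0x1d]=0x54, mem[0x14]=0x32, mem[0x0a]=0xf4, mem[0x16]=0xdd

MEM[0x21,0x1d,0x14,0x0a,0x16] = dd 54 32 f4 dd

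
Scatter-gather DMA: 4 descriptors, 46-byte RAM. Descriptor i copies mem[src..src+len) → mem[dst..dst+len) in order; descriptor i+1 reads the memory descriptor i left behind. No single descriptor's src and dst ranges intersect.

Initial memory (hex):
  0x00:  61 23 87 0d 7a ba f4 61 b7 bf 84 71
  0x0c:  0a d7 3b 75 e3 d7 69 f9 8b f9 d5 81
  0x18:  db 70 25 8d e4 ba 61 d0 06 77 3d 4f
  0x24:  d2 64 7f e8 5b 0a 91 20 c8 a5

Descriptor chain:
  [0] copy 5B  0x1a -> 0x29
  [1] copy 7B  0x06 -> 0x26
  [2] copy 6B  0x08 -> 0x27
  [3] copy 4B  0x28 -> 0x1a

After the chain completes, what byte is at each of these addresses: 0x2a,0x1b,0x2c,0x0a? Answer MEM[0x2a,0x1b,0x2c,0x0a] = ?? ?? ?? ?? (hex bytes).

D0: mem[0x29..0x2d] <- [25 8d e4 ba 61]
D1: mem[0x26..0x2c] <- [f4 61 b7 bf 84 71 0a]
D2: mem[0x27..0x2c] <- [b7 bf 84 71 0a d7]
D3: mem[0x1a..0x1d] <- [bf 84 71 0a]
query mem[0x2a]=0x71, mem[0x1b]=0x84, mem[0x2c]=0xd7, mem[0x0a]=0x84

MEM[0x2a,0x1b,0x2c,0x0a] = 71 84 d7 84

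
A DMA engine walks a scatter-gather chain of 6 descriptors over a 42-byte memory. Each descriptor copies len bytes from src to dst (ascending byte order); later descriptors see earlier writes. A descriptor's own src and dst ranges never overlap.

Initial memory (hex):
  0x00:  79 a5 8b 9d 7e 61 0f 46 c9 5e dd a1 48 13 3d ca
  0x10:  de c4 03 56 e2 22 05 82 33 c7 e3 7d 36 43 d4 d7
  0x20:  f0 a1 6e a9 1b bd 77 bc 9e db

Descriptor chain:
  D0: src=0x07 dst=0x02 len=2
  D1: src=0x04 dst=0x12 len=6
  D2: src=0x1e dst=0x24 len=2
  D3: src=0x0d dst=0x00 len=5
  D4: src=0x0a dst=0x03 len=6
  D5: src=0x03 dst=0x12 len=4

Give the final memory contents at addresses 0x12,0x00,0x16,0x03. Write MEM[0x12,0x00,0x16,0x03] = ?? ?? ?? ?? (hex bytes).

#0 dst[0x02+2] := {0x46,0xc9}
#1 dst[0x12+6] := {0x7e,0x61,0x0f,0x46,0xc9,0x5e}
#2 dst[0x24+2] := {0xd4,0xd7}
#3 dst[0x00+5] := {0x13,0x3d,0xca,0xde,0xc4}
#4 dst[0x03+6] := {0xdd,0xa1,0x48,0x13,0x3d,0xca}
#5 dst[0x12+4] := {0xdd,0xa1,0x48,0x13}
query mem[0x12]=0xdd, mem[0x00]=0x13, mem[0x16]=0xc9, mem[0x03]=0xdd

MEM[0x12,0x00,0x16,0x03] = dd 13 c9 dd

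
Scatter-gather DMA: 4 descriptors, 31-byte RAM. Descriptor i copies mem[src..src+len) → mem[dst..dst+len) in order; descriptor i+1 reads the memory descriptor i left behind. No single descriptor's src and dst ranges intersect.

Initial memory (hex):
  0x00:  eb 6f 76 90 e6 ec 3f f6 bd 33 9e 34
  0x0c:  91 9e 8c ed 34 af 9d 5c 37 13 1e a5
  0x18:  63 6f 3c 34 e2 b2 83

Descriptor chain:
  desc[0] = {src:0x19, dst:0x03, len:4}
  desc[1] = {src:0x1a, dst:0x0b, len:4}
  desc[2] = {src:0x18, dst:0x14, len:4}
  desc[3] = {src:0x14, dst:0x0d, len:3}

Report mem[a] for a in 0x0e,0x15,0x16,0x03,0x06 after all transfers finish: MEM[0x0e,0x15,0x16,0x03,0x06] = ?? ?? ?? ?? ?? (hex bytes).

MEM[0x0e,0x15,0x16,0x03,0x06] = 6f 6f 3c 6f e2

[0] 0x19->0x03 len=4 : 6f 3c 34 e2
[1] 0x1a->0x0b len=4 : 3c 34 e2 b2
[2] 0x18->0x14 len=4 : 63 6f 3c 34
[3] 0x14->0x0d len=3 : 63 6f 3c
query mem[0x0e]=0x6f, mem[0x15]=0x6f, mem[0x16]=0x3c, mem[0x03]=0x6f, mem[0x06]=0xe2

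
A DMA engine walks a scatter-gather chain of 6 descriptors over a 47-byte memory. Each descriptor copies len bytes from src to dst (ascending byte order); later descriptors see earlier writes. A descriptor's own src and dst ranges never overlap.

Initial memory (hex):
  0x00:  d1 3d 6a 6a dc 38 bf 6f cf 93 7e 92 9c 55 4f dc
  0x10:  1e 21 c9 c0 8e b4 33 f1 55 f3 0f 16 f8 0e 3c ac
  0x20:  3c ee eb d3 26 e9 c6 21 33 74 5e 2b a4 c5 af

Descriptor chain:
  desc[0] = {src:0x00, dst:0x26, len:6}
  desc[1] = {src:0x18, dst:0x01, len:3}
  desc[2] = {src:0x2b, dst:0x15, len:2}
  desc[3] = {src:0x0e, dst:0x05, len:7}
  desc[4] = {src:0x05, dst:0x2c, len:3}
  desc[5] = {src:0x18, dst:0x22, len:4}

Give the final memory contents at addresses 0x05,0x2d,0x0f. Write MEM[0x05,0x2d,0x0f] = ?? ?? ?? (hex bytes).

MEM[0x05,0x2d,0x0f] = 4f dc dc

  after D0: wrote 6B at 0x26 = d13d6a6adc38
  after D1: wrote 3B at 0x01 = 55f30f
  after D2: wrote 2B at 0x15 = 38a4
  after D3: wrote 7B at 0x05 = 4fdc1e21c9c08e
  after D4: wrote 3B at 0x2c = 4fdc1e
  after D5: wrote 4B at 0x22 = 55f30f16
query mem[0x05]=0x4f, mem[0x2d]=0xdc, mem[0x0f]=0xdc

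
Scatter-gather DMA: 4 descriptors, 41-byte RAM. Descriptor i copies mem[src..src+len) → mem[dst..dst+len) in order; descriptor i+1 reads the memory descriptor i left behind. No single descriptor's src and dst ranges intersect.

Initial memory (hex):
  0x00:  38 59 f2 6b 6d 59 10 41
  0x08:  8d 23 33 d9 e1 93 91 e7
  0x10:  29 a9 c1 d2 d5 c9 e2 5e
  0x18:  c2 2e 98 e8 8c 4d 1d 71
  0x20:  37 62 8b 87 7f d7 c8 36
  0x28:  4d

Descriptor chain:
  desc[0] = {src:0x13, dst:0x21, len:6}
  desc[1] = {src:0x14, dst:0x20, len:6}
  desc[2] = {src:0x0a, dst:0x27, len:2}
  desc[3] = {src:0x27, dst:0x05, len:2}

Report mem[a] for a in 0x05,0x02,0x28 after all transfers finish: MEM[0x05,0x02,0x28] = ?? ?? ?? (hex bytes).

MEM[0x05,0x02,0x28] = 33 f2 d9

[0] 0x13->0x21 len=6 : d2 d5 c9 e2 5e c2
[1] 0x14->0x20 len=6 : d5 c9 e2 5e c2 2e
[2] 0x0a->0x27 len=2 : 33 d9
[3] 0x27->0x05 len=2 : 33 d9
query mem[0x05]=0x33, mem[0x02]=0xf2, mem[0x28]=0xd9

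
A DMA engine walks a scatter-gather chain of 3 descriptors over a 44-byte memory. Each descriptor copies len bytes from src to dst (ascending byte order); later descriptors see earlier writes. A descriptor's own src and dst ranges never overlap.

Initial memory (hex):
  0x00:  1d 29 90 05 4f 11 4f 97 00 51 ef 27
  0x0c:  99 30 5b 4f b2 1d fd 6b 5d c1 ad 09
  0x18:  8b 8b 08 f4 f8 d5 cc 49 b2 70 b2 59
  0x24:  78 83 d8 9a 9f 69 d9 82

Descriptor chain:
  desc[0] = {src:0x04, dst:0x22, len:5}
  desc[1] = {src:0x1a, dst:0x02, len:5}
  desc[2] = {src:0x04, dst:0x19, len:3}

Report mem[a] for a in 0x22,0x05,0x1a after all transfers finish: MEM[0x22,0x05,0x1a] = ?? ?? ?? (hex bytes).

D0: mem[0x22..0x26] <- [4f 11 4f 97 00]
D1: mem[0x02..0x06] <- [08 f4 f8 d5 cc]
D2: mem[0x19..0x1b] <- [f8 d5 cc]
query mem[0x22]=0x4f, mem[0x05]=0xd5, mem[0x1a]=0xd5

MEM[0x22,0x05,0x1a] = 4f d5 d5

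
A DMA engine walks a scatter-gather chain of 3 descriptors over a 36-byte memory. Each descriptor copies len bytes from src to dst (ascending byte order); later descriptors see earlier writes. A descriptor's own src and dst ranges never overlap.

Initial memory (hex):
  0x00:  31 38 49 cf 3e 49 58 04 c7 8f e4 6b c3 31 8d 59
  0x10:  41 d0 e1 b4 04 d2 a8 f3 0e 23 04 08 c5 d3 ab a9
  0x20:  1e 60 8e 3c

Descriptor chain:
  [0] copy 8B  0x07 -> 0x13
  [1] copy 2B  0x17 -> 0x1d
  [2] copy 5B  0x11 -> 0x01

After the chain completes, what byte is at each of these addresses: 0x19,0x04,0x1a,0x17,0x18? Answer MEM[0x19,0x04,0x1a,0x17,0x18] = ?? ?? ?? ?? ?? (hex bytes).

  after D0: wrote 8B at 0x13 = 04c78fe46bc3318d
  after D1: wrote 2B at 0x1d = 6bc3
  after D2: wrote 5B at 0x01 = d0e104c78f
query mem[0x19]=0x31, mem[0x04]=0xc7, mem[0x1a]=0x8d, mem[0x17]=0x6b, mem[0x18]=0xc3

MEM[0x19,0x04,0x1a,0x17,0x18] = 31 c7 8d 6b c3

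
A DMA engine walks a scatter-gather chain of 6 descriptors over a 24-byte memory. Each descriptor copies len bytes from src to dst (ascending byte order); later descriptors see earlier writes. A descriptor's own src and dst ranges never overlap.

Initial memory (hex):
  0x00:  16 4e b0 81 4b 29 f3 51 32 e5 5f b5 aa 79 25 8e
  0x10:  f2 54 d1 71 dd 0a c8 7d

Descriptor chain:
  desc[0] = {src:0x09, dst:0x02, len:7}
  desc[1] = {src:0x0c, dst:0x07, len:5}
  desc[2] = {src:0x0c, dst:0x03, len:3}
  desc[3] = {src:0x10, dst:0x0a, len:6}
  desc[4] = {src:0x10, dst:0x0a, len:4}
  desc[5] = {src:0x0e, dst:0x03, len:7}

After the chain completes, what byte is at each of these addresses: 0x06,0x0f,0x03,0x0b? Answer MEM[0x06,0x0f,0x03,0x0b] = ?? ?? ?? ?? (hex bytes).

MEM[0x06,0x0f,0x03,0x0b] = 54 0a dd 54

[0] 0x09->0x02 len=7 : e5 5f b5 aa 79 25 8e
[1] 0x0c->0x07 len=5 : aa 79 25 8e f2
[2] 0x0c->0x03 len=3 : aa 79 25
[3] 0x10->0x0a len=6 : f2 54 d1 71 dd 0a
[4] 0x10->0x0a len=4 : f2 54 d1 71
[5] 0x0e->0x03 len=7 : dd 0a f2 54 d1 71 dd
query mem[0x06]=0x54, mem[0x0f]=0x0a, mem[0x03]=0xdd, mem[0x0b]=0x54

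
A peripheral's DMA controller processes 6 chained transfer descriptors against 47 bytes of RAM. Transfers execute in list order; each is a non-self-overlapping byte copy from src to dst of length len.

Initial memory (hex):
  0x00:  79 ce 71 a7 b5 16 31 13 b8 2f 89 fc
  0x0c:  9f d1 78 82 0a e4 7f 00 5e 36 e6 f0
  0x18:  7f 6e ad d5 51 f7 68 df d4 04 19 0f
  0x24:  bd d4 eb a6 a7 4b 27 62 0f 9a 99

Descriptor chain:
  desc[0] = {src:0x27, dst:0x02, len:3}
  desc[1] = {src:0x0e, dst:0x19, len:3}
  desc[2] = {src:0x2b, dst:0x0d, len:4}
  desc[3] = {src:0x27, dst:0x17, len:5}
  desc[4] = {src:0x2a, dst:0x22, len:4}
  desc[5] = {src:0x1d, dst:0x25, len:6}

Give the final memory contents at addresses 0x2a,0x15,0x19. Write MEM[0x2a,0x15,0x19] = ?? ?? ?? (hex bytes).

D0: mem[0x02..0x04] <- [a6 a7 4b]
D1: mem[0x19..0x1b] <- [78 82 0a]
D2: mem[0x0d..0x10] <- [62 0f 9a 99]
D3: mem[0x17..0x1b] <- [a6 a7 4b 27 62]
D4: mem[0x22..0x25] <- [27 62 0f 9a]
D5: mem[0x25..0x2a] <- [f7 68 df d4 04 27]
query mem[0x2a]=0x27, mem[0x15]=0x36, mem[0x19]=0x4b

MEM[0x2a,0x15,0x19] = 27 36 4b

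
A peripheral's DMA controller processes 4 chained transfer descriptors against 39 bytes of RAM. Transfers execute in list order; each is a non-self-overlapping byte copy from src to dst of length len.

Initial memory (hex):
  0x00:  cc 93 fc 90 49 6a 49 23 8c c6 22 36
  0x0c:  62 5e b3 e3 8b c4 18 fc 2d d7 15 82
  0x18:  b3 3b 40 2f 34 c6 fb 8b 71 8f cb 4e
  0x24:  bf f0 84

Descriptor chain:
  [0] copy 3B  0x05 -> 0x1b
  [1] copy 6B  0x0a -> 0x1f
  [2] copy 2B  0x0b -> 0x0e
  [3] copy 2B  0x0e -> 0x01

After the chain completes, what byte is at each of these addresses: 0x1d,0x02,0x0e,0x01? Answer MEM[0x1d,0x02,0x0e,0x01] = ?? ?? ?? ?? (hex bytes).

MEM[0x1d,0x02,0x0e,0x01] = 23 62 36 36

D0: mem[0x1b..0x1d] <- [6a 49 23]
D1: mem[0x1f..0x24] <- [22 36 62 5e b3 e3]
D2: mem[0x0e..0x0f] <- [36 62]
D3: mem[0x01..0x02] <- [36 62]
query mem[0x1d]=0x23, mem[0x02]=0x62, mem[0x0e]=0x36, mem[0x01]=0x36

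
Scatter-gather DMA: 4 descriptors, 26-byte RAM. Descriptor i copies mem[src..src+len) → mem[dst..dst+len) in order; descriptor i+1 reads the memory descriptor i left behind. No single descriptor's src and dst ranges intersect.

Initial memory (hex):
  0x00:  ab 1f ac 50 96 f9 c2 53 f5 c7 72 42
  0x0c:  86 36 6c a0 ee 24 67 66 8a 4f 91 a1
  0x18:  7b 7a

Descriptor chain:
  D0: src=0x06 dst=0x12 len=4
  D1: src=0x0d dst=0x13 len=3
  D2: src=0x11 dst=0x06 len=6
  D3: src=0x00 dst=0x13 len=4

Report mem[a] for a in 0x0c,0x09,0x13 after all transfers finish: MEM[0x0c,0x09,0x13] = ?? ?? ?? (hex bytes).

#0 dst[0x12+4] := {0xc2,0x53,0xf5,0xc7}
#1 dst[0x13+3] := {0x36,0x6c,0xa0}
#2 dst[0x06+6] := {0x24,0xc2,0x36,0x6c,0xa0,0x91}
#3 dst[0x13+4] := {0xab,0x1f,0xac,0x50}
query mem[0x0c]=0x86, mem[0x09]=0x6c, mem[0x13]=0xab

MEM[0x0c,0x09,0x13] = 86 6c ab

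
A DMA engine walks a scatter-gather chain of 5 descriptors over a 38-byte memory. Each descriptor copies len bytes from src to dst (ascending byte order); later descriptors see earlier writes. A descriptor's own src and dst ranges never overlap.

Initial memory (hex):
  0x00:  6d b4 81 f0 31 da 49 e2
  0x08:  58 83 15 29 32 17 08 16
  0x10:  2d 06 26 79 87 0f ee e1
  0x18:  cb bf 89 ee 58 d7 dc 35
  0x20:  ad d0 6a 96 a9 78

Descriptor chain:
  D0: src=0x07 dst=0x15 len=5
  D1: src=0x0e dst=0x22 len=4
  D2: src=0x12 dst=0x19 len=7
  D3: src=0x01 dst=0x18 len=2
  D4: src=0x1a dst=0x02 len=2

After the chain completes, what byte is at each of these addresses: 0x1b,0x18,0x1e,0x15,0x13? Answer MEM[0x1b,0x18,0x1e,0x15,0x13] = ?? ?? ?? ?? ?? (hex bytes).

  after D0: wrote 5B at 0x15 = e258831529
  after D1: wrote 4B at 0x22 = 08162d06
  after D2: wrote 7B at 0x19 = 267987e2588315
  after D3: wrote 2B at 0x18 = b481
  after D4: wrote 2B at 0x02 = 7987
query mem[0x1b]=0x87, mem[0x18]=0xb4, mem[0x1e]=0x83, mem[0x15]=0xe2, mem[0x13]=0x79

MEM[0x1b,0x18,0x1e,0x15,0x13] = 87 b4 83 e2 79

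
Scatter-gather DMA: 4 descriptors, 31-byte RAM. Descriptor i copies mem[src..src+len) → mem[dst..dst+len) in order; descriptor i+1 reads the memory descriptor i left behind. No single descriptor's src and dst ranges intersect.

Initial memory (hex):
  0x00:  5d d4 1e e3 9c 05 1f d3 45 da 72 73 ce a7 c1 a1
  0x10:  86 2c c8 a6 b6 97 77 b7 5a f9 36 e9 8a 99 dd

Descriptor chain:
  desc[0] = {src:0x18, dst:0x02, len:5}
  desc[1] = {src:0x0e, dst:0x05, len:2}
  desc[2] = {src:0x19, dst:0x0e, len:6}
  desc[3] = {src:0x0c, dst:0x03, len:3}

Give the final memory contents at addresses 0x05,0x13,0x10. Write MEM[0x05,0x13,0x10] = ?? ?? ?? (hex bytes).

MEM[0x05,0x13,0x10] = f9 dd e9

  after D0: wrote 5B at 0x02 = 5af936e98a
  after D1: wrote 2B at 0x05 = c1a1
  after D2: wrote 6B at 0x0e = f936e98a99dd
  after D3: wrote 3B at 0x03 = cea7f9
query mem[0x05]=0xf9, mem[0x13]=0xdd, mem[0x10]=0xe9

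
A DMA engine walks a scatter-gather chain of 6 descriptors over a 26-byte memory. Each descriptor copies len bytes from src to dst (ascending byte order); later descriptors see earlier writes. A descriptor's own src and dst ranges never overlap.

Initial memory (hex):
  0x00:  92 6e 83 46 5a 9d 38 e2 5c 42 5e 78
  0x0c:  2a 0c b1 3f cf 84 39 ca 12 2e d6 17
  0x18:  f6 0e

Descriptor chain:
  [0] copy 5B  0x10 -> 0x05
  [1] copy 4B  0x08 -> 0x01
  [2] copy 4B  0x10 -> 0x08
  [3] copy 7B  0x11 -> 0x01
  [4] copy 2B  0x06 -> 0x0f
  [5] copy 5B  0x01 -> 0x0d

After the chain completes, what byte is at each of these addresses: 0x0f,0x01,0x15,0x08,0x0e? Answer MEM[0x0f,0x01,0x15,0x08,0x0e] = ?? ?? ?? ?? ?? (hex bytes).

#0 dst[0x05+5] := {0xcf,0x84,0x39,0xca,0x12}
#1 dst[0x01+4] := {0xca,0x12,0x5e,0x78}
#2 dst[0x08+4] := {0xcf,0x84,0x39,0xca}
#3 dst[0x01+7] := {0x84,0x39,0xca,0x12,0x2e,0xd6,0x17}
#4 dst[0x0f+2] := {0xd6,0x17}
#5 dst[0x0d+5] := {0x84,0x39,0xca,0x12,0x2e}
query mem[0x0f]=0xca, mem[0x01]=0x84, mem[0x15]=0x2e, mem[0x08]=0xcf, mem[0x0e]=0x39

MEM[0x0f,0x01,0x15,0x08,0x0e] = ca 84 2e cf 39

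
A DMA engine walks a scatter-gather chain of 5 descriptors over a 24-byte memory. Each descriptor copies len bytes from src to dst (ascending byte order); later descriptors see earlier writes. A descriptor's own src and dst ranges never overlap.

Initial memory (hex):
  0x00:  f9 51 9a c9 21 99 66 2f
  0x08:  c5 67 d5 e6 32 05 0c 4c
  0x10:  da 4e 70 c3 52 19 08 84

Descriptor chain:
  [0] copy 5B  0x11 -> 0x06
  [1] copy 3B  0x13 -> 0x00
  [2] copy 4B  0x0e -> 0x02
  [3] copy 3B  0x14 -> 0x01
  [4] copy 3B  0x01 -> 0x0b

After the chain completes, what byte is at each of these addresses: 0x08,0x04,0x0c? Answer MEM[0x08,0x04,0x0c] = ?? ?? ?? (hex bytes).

  after D0: wrote 5B at 0x06 = 4e70c35219
  after D1: wrote 3B at 0x00 = c35219
  after D2: wrote 4B at 0x02 = 0c4cda4e
  after D3: wrote 3B at 0x01 = 521908
  after D4: wrote 3B at 0x0b = 521908
query mem[0x08]=0xc3, mem[0x04]=0xda, mem[0x0c]=0x19

MEM[0x08,0x04,0x0c] = c3 da 19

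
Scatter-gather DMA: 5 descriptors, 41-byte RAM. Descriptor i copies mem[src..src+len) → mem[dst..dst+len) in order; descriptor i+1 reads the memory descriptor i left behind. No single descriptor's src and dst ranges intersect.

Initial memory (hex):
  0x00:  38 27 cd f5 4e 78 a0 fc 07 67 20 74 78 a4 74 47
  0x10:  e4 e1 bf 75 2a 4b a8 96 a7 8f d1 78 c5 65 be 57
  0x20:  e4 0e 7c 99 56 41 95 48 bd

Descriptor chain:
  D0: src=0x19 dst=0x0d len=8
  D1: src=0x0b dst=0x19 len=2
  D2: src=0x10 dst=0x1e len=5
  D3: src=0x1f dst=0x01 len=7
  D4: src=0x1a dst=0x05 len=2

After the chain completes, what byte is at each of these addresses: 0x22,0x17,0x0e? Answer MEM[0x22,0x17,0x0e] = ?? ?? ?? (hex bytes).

MEM[0x22,0x17,0x0e] = e4 96 d1

#0 dst[0x0d+8] := {0x8f,0xd1,0x78,0xc5,0x65,0xbe,0x57,0xe4}
#1 dst[0x19+2] := {0x74,0x78}
#2 dst[0x1e+5] := {0xc5,0x65,0xbe,0x57,0xe4}
#3 dst[0x01+7] := {0x65,0xbe,0x57,0xe4,0x99,0x56,0x41}
#4 dst[0x05+2] := {0x78,0x78}
query mem[0x22]=0xe4, mem[0x17]=0x96, mem[0x0e]=0xd1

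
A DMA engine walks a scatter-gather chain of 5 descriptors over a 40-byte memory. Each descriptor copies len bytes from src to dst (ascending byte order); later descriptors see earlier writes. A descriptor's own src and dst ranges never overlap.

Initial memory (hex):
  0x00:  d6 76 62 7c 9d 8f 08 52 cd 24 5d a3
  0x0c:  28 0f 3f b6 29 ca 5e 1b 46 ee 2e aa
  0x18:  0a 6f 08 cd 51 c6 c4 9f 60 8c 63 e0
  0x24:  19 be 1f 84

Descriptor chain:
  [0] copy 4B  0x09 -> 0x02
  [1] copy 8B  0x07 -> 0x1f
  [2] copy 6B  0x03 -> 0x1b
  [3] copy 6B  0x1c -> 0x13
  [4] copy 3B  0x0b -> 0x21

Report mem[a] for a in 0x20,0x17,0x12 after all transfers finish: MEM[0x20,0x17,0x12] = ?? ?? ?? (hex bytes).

[0] 0x09->0x02 len=4 : 24 5d a3 28
[1] 0x07->0x1f len=8 : 52 cd 24 5d a3 28 0f 3f
[2] 0x03->0x1b len=6 : 5d a3 28 08 52 cd
[3] 0x1c->0x13 len=6 : a3 28 08 52 cd 24
[4] 0x0b->0x21 len=3 : a3 28 0f
query mem[0x20]=0xcd, mem[0x17]=0xcd, mem[0x12]=0x5e

MEM[0x20,0x17,0x12] = cd cd 5e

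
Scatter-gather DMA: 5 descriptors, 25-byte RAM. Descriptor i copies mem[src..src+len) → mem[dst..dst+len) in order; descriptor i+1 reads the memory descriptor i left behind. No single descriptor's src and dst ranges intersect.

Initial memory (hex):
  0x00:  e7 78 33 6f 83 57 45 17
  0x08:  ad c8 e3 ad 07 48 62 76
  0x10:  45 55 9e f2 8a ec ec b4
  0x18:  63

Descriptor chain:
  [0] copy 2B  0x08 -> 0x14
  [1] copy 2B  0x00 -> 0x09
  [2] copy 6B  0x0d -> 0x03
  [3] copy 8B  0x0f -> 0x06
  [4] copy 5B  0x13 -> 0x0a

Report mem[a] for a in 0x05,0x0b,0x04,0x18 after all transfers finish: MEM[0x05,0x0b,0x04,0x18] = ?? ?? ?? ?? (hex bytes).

  after D0: wrote 2B at 0x14 = adc8
  after D1: wrote 2B at 0x09 = e778
  after D2: wrote 6B at 0x03 = 48627645559e
  after D3: wrote 8B at 0x06 = 7645559ef2adc8ec
  after D4: wrote 5B at 0x0a = f2adc8ecb4
query mem[0x05]=0x76, mem[0x0b]=0xad, mem[0x04]=0x62, mem[0x18]=0x63

MEM[0x05,0x0b,0x04,0x18] = 76 ad 62 63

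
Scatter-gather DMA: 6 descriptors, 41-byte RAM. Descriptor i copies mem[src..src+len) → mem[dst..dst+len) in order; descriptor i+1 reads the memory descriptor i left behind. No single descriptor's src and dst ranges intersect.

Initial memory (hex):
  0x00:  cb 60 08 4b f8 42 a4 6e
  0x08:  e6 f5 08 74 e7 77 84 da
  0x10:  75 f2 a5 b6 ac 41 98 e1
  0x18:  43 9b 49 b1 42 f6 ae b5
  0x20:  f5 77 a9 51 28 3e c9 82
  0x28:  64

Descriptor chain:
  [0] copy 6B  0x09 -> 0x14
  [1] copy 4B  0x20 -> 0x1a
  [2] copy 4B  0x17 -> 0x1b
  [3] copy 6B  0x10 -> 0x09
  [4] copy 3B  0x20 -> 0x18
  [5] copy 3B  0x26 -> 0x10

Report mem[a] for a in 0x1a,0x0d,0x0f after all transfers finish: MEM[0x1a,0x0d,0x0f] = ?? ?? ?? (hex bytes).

#0 dst[0x14+6] := {0xf5,0x08,0x74,0xe7,0x77,0x84}
#1 dst[0x1a+4] := {0xf5,0x77,0xa9,0x51}
#2 dst[0x1b+4] := {0xe7,0x77,0x84,0xf5}
#3 dst[0x09+6] := {0x75,0xf2,0xa5,0xb6,0xf5,0x08}
#4 dst[0x18+3] := {0xf5,0x77,0xa9}
#5 dst[0x10+3] := {0xc9,0x82,0x64}
query mem[0x1a]=0xa9, mem[0x0d]=0xf5, mem[0x0f]=0xda

MEM[0x1a,0x0d,0x0f] = a9 f5 da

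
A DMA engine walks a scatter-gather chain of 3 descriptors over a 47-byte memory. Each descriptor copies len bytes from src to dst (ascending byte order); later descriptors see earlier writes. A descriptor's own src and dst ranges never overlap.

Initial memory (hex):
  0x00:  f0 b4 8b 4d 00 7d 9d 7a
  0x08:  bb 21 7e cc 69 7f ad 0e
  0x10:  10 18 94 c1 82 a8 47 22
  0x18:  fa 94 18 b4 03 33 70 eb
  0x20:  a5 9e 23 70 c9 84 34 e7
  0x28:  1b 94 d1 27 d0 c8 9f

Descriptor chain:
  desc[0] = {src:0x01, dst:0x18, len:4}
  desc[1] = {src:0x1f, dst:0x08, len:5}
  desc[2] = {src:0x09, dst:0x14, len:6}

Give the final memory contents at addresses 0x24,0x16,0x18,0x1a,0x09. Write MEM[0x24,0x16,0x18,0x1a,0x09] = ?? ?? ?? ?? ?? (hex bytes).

  after D0: wrote 4B at 0x18 = b48b4d00
  after D1: wrote 5B at 0x08 = eba59e2370
  after D2: wrote 6B at 0x14 = a59e23707fad
query mem[0x24]=0xc9, mem[0x16]=0x23, mem[0x18]=0x7f, mem[0x1a]=0x4d, mem[0x09]=0xa5

MEM[0x24,0x16,0x18,0x1a,0x09] = c9 23 7f 4d a5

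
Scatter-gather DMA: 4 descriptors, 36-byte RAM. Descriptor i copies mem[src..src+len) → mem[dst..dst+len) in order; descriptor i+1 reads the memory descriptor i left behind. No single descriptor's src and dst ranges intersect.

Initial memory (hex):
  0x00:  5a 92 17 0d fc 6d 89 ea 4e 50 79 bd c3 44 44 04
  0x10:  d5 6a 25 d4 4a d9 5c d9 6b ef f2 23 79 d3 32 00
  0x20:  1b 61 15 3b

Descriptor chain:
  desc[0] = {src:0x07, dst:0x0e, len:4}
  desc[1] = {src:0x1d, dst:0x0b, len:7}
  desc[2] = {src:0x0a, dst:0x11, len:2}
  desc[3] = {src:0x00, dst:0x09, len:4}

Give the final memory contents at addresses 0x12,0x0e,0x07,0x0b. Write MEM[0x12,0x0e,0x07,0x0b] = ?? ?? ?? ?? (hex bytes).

MEM[0x12,0x0e,0x07,0x0b] = d3 1b ea 17

  after D0: wrote 4B at 0x0e = ea4e5079
  after D1: wrote 7B at 0x0b = d332001b61153b
  after D2: wrote 2B at 0x11 = 79d3
  after D3: wrote 4B at 0x09 = 5a92170d
query mem[0x12]=0xd3, mem[0x0e]=0x1b, mem[0x07]=0xea, mem[0x0b]=0x17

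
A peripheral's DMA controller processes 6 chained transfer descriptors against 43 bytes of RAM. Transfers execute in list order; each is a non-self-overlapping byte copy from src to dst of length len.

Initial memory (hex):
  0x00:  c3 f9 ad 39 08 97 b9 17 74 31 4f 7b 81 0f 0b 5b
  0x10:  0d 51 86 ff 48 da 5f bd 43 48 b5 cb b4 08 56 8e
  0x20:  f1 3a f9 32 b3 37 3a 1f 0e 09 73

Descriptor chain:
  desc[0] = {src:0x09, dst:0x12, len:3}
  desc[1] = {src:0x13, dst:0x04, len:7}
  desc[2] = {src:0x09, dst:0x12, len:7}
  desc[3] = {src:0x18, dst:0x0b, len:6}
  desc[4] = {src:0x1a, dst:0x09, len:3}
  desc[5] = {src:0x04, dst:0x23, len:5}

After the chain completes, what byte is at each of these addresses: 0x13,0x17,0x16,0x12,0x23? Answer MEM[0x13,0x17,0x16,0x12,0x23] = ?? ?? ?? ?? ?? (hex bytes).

MEM[0x13,0x17,0x16,0x12,0x23] = 48 0b 0f 43 4f

[0] 0x09->0x12 len=3 : 31 4f 7b
[1] 0x13->0x04 len=7 : 4f 7b da 5f bd 43 48
[2] 0x09->0x12 len=7 : 43 48 7b 81 0f 0b 5b
[3] 0x18->0x0b len=6 : 5b 48 b5 cb b4 08
[4] 0x1a->0x09 len=3 : b5 cb b4
[5] 0x04->0x23 len=5 : 4f 7b da 5f bd
query mem[0x13]=0x48, mem[0x17]=0x0b, mem[0x16]=0x0f, mem[0x12]=0x43, mem[0x23]=0x4f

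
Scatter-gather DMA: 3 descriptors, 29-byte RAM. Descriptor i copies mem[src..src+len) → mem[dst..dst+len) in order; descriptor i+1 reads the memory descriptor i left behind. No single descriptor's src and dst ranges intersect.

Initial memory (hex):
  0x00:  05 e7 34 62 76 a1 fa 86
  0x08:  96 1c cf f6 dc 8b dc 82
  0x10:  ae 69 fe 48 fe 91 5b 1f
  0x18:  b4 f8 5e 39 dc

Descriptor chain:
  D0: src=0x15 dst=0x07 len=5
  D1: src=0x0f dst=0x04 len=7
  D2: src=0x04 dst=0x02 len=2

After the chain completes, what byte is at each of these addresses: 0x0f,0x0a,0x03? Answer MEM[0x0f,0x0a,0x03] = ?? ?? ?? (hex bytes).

MEM[0x0f,0x0a,0x03] = 82 91 ae

[0] 0x15->0x07 len=5 : 91 5b 1f b4 f8
[1] 0x0f->0x04 len=7 : 82 ae 69 fe 48 fe 91
[2] 0x04->0x02 len=2 : 82 ae
query mem[0x0f]=0x82, mem[0x0a]=0x91, mem[0x03]=0xae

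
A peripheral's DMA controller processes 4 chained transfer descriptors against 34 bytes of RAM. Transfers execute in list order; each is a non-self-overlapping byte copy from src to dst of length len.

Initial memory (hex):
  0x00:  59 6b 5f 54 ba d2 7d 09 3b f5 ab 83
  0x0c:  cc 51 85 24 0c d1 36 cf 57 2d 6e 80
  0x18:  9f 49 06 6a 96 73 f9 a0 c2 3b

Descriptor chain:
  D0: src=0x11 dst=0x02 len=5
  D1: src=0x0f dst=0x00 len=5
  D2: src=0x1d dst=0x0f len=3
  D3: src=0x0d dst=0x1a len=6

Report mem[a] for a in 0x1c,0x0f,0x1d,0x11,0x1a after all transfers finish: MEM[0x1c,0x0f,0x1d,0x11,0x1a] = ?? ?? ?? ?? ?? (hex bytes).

MEM[0x1c,0x0f,0x1d,0x11,0x1a] = 73 73 f9 a0 51

D0: mem[0x02..0x06] <- [d1 36 cf 57 2d]
D1: mem[0x00..0x04] <- [24 0c d1 36 cf]
D2: mem[0x0f..0x11] <- [73 f9 a0]
D3: mem[0x1a..0x1f] <- [51 85 73 f9 a0 36]
query mem[0x1c]=0x73, mem[0x0f]=0x73, mem[0x1d]=0xf9, mem[0x11]=0xa0, mem[0x1a]=0x51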